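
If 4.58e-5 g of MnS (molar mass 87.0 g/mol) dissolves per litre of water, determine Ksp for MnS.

Ksp = 2.77e-13

Molar solubility s = (4.58 x 10^-5 g/L) / (87.0 g/mol) = 5.264 × 10^-7 M.
MnS(s) ⇌ Mn^2+ + S^2-
For each mole of MnS that dissolves: [Mn^2+] = s, [S^2-] = s.
Ksp = [Mn^2+][S^2-]
Ksp = (s)(s) = s^2
Ksp = (5.264 × 10^-7)^2 = 2.77 x 10^-13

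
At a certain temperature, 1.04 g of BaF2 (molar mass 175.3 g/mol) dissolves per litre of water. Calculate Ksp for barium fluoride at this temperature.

8.35 × 10^-7

Molar solubility s = (1.04 g/L) / (175.3 g/mol) = 5.933 × 10^-3 M.
BaF2(s) ⇌ Ba^2+(aq) + 2 F^-(aq)
For each mole of BaF2 that dissolves: [Ba^2+] = s, [F^-] = 2s.
Ksp = [Ba^2+][F^-]^2
So Ksp = s × (2s)^2 = 4s^3
With s = 5.933 × 10^-3: Ksp = 8.35 × 10^-7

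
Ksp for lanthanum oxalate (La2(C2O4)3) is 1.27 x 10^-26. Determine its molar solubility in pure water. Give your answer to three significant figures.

s ≈ 2.59 × 10^-6 M

La2(C2O4)3(s) ⇌ 2 La^3+ + 3 C2O4^2-
Ksp = [La^3+]^2[C2O4^2-]^3
If s mol/L of La2(C2O4)3 dissolves, [La^3+] = 2s and [C2O4^2-] = 3s.
Ksp = (2s)^2(3s)^3 = 108s^5
s = (1.27 x 10^-26 / 108)^(1/5) = 2.59 × 10^-6 M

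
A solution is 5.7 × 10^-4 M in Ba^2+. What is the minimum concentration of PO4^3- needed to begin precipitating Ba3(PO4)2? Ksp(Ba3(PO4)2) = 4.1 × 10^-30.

Ba3(PO4)2(s) <=> 3 Ba^2+(aq) + 2 PO4^3-(aq)
Ksp = [Ba^2+]^3[PO4^3-]^2
Precipitation begins when Q = Ksp. With [Ba^2+] = 5.7 × 10^-4 M:
4.1 × 10^-30 = (5.7 × 10^-4)^3 × [PO4^3-]^2
[PO4^3-] = (4.1 × 10^-30 / 1.85 x 10^-10)^(1/2) = 1.5 × 10^-10 M

1.5e-10 M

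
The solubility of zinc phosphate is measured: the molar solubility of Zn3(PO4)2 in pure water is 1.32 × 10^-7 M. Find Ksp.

4.33 × 10^-33

Zn3(PO4)2(s) <=> 3 Zn^2+ + 2 PO4^3-
Let s = molar solubility. Then [Zn^2+] = 3s and [PO4^3-] = 2s.
Ksp = [Zn^2+]^3[PO4^3-]^2
So Ksp = (3s)^3 × (2s)^2 = 108s^5
With s = 1.32 × 10^-7: Ksp = 4.33 × 10^-33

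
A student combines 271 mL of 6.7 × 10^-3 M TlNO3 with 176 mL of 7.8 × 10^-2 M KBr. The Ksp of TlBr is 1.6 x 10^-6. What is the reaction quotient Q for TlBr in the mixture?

1.2 x 10^-4

Total volume = 271 + 176 = 447 mL.
[Tl^+] = 6.7 x 10^-3 × (271/447) = 4.06 × 10^-3 M
[Br^-] = 7.8 x 10^-2 × (176/447) = 3.07 × 10^-2 M
TlBr(s) ⇌ Tl^+ + Br^-, so Q = [Tl^+][Br^-]
Q = (4.06 x 10^-3)(3.07 x 10^-2) = 1.2 x 10^-4
Q > Ksp, so TlBr will precipitate.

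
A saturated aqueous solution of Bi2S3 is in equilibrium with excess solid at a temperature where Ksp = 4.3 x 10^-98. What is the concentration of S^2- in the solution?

Bi2S3(s) ⇌ 2 Bi^3+(aq) + 3 S^2-(aq)
Ksp = [Bi^3+]^2[S^2-]^3
With molar solubility s: [Bi^3+] = 2s, [S^2-] = 3s.
Ksp = (2s)^2(3s)^3 = 108s^5
s^5 = 4.3 x 10^-98 / 108, so s = 1.32 x 10^-20 M
[S^2-] = 3s = 4.0 × 10^-20 M

4.0 × 10^-20 M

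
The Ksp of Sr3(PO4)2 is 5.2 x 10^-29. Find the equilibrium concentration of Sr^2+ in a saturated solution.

Sr3(PO4)2(s) ⇌ 3 Sr^2+(aq) + 2 PO4^3-(aq)
Ksp = [Sr^2+]^3[PO4^3-]^2
Let s = molar solubility. Then [Sr^2+] = 3s and [PO4^3-] = 2s.
Substituting: Ksp = (3s)^3(2s)^2 = 108s^5
Solving, s = (5.2 x 10^-29/108)^(1/5) = 8.64 x 10^-7 M
[Sr^2+] = 3s = 2.6 x 10^-6 M

[Sr^2+] = 2.6 × 10^-6 M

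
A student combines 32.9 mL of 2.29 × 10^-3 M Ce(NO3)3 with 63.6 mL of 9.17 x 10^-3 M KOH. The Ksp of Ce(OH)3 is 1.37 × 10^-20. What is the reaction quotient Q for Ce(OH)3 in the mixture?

Total volume = 32.9 + 63.6 = 96.5 mL.
[Ce^3+] = 2.29 x 10^-3 × (32.9/96.5) = 7.807 × 10^-4 M
[OH^-] = 9.17 × 10^-3 × (63.6/96.5) = 6.044 × 10^-3 M
Ce(OH)3(s) <=> Ce^3+ + 3 OH^-, so Q = [Ce^3+][OH^-]^3
Q = (7.807 × 10^-4)(6.044 × 10^-3)^3 = 1.72 x 10^-10
Q > Ksp, so Ce(OH)3 will precipitate.

Q = 1.72 x 10^-10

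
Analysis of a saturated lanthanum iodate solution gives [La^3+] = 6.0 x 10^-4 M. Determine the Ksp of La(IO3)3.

Ksp ≈ 3.5e-12

La(IO3)3(s) ⇌ La^3+ + 3 IO3^-
Stoichiometry gives [IO3^-] = (3/1)[La^3+] = 1.80 x 10^-3 M.
Ksp = [La^3+][IO3^-]^3
Ksp = 6.0 × 10^-4 × (1.80 x 10^-3)^3 = 3.5 × 10^-12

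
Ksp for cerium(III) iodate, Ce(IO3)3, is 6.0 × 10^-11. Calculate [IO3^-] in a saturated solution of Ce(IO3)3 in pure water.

Ce(IO3)3(s) ⇌ Ce^3+(aq) + 3 IO3^-(aq)
Ksp = [Ce^3+][IO3^-]^3
With molar solubility s: [Ce^3+] = s, [IO3^-] = 3s.
Substituting: Ksp = s(3s)^3 = 27s^4
Solving, s = (6.0 × 10^-11/27)^(1/4) = 1.22 x 10^-3 M
[IO3^-] = 3s = 3.7 × 10^-3 M

3.7e-3 M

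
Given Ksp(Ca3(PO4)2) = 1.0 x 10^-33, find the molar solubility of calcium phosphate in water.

Ca3(PO4)2(s) ⇌ 3 Ca^2+ + 2 PO4^3-
Ksp = [Ca^2+]^3[PO4^3-]^2
Let s = molar solubility. Then [Ca^2+] = 3s and [PO4^3-] = 2s.
So Ksp = (3s)^3 × (2s)^2 = 108s^5
s^5 = 1.0 x 10^-33 / 108, so s = 9.8 x 10^-8 M

s = 9.8 × 10^-8 M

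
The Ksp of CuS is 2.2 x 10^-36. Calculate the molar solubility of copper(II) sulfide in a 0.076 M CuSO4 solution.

CuS(s) ⇌ Cu^2+(aq) + S^2-(aq)
Ksp = [Cu^2+][S^2-]
Let s = moles of CuS that dissolve per litre. [Cu^2+] = 0.076 + s ≈ 0.076, [S^2-] = s (Ksp is small, so little additional dissolves).
Ksp ≈ 0.076 × s
s = 2.9 × 10^-35 M
Check: s = 2.9 × 10^-35 ≪ 0.076, so the approximation is valid.

s ≈ 2.9 × 10^-35 M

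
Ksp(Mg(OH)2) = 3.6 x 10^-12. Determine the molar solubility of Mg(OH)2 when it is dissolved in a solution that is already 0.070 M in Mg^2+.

3.6 x 10^-6 M

Mg(OH)2(s) ⇌ Mg^2+(aq) + 2 OH^-(aq)
Ksp = [Mg^2+][OH^-]^2
Let s = moles of Mg(OH)2 that dissolve per litre. [Mg^2+] = 0.070 + s ≈ 0.070, [OH^-] = 2s (since the Mg^2+ already present dominates).
Ksp ≈ 0.070 × (2s)^2
s = 3.6 × 10^-6 M
Check: s = 3.6 x 10^-6 ≪ 0.070, so the approximation is valid.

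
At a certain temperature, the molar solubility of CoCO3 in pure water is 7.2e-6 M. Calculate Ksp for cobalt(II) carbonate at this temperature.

CoCO3(s) ⇌ Co^2+ + CO3^2-
If s mol/L of CoCO3 dissolves, [Co^2+] = s and [CO3^2-] = s.
Ksp = [Co^2+][CO3^2-]
Ksp = s^2
With s = 7.2 x 10^-6: Ksp = 5.2 × 10^-11

Ksp ≈ 5.2e-11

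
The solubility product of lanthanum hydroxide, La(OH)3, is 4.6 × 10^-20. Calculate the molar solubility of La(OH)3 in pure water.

6.4e-6 M

La(OH)3(s) <=> La^3+ + 3 OH^-
Ksp = [La^3+][OH^-]^3
With molar solubility s: [La^3+] = s, [OH^-] = 3s.
Substituting: Ksp = s(3s)^3 = 27s^4
s = (4.6 × 10^-20 / 27)^(1/4) = 6.4 x 10^-6 M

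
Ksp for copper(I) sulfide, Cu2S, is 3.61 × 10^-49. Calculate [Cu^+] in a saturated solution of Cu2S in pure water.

[Cu^+] = 8.97 x 10^-17 M

Cu2S(s) <=> 2 Cu^+ + S^2-
Ksp = [Cu^+]^2[S^2-]
With molar solubility s: [Cu^+] = 2s, [S^2-] = s.
Substituting: Ksp = (2s)^2s = 4s^3
Solving, s = (3.61 × 10^-49/4)^(1/3) = 4.486 x 10^-17 M
[Cu^+] = 2s = 8.97 x 10^-17 M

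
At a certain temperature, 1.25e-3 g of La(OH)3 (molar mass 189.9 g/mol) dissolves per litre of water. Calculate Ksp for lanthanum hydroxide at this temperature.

Molar solubility s = (1.25 x 10^-3 g/L) / (189.9 g/mol) = 6.582 × 10^-6 M.
La(OH)3(s) <=> La^3+(aq) + 3 OH^-(aq)
If s mol/L of La(OH)3 dissolves, [La^3+] = s and [OH^-] = 3s.
Ksp = [La^3+][OH^-]^3
Substituting: Ksp = s(3s)^3 = 27s^4
With s = 6.582 × 10^-6: Ksp = 5.07 × 10^-20

Ksp ≈ 5.07e-20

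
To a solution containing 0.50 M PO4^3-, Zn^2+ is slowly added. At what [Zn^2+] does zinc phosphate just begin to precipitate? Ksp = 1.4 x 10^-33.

Zn3(PO4)2(s) ⇌ 3 Zn^2+ + 2 PO4^3-
Ksp = [Zn^2+]^3[PO4^3-]^2
Precipitation begins when Q = Ksp. With [PO4^3-] = 0.50 M:
1.4 x 10^-33 = (0.50)^2 × [Zn^2+]^3
[Zn^2+] = (1.4 x 10^-33 / 2.50 x 10^-1)^(1/3) = 1.8 × 10^-11 M

1.8 × 10^-11 M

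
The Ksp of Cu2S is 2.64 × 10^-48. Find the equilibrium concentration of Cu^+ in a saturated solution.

1.74 × 10^-16 M

Cu2S(s) <=> 2 Cu^+ + S^2-
Ksp = [Cu^+]^2[S^2-]
For each mole of Cu2S that dissolves: [Cu^+] = 2s, [S^2-] = s.
So Ksp = (2s)^2 × s = 4s^3
Solving, s = (2.64 × 10^-48/4)^(1/3) = 8.707 × 10^-17 M
[Cu^+] = 2s = 1.74 x 10^-16 M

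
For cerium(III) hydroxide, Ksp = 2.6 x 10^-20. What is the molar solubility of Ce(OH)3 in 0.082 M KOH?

s = 4.7e-17 M

Ce(OH)3(s) ⇌ Ce^3+(aq) + 3 OH^-(aq)
Ksp = [Ce^3+][OH^-]^3
If s mol/L dissolves here, [Ce^3+] = s, [OH^-] = 0.082 + 3s ≈ 0.082 (since OH^- from KOH dominates).
Ksp ≈ s × (0.082)^3
s = 4.7 x 10^-17 M
Check: 3s = 1.4 x 10^-16 ≪ 0.082, so the approximation is valid.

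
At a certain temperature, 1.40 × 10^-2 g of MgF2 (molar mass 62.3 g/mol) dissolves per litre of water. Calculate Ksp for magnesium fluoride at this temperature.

Molar solubility s = (1.40 × 10^-2 g/L) / (62.3 g/mol) = 2.247 x 10^-4 M.
MgF2(s) <=> Mg^2+(aq) + 2 F^-(aq)
For each mole of MgF2 that dissolves: [Mg^2+] = s, [F^-] = 2s.
Ksp = [Mg^2+][F^-]^2
Substituting: Ksp = s(2s)^2 = 4s^3
Ksp = 4 × (2.247 × 10^-4)^3 = 4.54 x 10^-11

4.54e-11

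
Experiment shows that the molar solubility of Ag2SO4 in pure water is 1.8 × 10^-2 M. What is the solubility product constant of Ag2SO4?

2.3e-5

Ag2SO4(s) ⇌ 2 Ag^+(aq) + SO4^2-(aq)
Let s = molar solubility. Then [Ag^+] = 2s and [SO4^2-] = s.
Ksp = [Ag^+]^2[SO4^2-]
Substituting: Ksp = (2s)^2s = 4s^3
With s = 1.8 × 10^-2: Ksp = 2.3 × 10^-5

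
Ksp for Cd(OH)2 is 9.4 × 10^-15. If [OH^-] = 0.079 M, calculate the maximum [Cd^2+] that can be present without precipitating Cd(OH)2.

1.5 x 10^-12 M

Cd(OH)2(s) ⇌ Cd^2+ + 2 OH^-
Ksp = [Cd^2+][OH^-]^2
Precipitation begins when Q = Ksp. With [OH^-] = 0.079 M:
9.4 × 10^-15 = (0.079)^2 × [Cd^2+]
[Cd^2+] = (9.4 × 10^-15 / 6.24 x 10^-3) = 1.5 × 10^-12 M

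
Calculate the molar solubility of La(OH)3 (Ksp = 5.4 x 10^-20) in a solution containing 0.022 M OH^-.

La(OH)3(s) ⇌ La^3+ + 3 OH^-
Ksp = [La^3+][OH^-]^3
Let s be the molar solubility in this solution. [La^3+] = s, [OH^-] = 0.022 + 3s ≈ 0.022 (since the OH^- already present dominates).
Ksp ≈ s × (0.022)^3
s = 5.1 × 10^-15 M
Check: 3s = 1.5 × 10^-14 ≪ 0.022, so the approximation is valid.

s = 5.1e-15 M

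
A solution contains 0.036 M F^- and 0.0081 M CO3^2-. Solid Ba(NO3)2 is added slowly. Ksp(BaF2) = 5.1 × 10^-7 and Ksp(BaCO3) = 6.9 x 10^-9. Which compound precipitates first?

Each salt begins to precipitate when Q = Ksp, i.e. when [Ba^2+] reaches its threshold.
For BaF2: 5.1 × 10^-7 = (0.036)^2 × [Ba^2+]  ⇒  [Ba^2+] = 3.9 × 10^-4 M.
For BaCO3: 6.9 x 10^-9 = 0.0081 × [Ba^2+]  ⇒  [Ba^2+] = 8.5 × 10^-7 M.
The salt with the lower threshold [Ba^2+] precipitates first: BaCO3.

BaCO3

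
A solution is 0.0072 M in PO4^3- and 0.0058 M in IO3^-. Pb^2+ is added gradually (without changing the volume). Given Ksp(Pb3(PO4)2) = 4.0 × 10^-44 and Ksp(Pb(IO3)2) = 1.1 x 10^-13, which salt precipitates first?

Precipitation of each salt starts when its ion product equals its Ksp.
For Pb3(PO4)2: 4.0 × 10^-44 = (0.0072)^2 × [Pb^2+]^3  ⇒  [Pb^2+] = 9.2 × 10^-14 M.
For Pb(IO3)2: 1.1 x 10^-13 = (0.0058)^2 × [Pb^2+]  ⇒  [Pb^2+] = 3.3 x 10^-9 M.
The salt with the lower threshold [Pb^2+] precipitates first: Pb3(PO4)2.

Pb3(PO4)2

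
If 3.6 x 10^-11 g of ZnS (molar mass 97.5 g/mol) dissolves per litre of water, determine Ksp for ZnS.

Ksp = 1.4 x 10^-25

Molar solubility s = (3.6 × 10^-11 g/L) / (97.5 g/mol) = 3.69 × 10^-13 M.
ZnS(s) ⇌ Zn^2+(aq) + S^2-(aq)
With molar solubility s: [Zn^2+] = s, [S^2-] = s.
Ksp = [Zn^2+][S^2-]
Ksp = s^2
Ksp = (3.69 x 10^-13)^2 = 1.4 × 10^-25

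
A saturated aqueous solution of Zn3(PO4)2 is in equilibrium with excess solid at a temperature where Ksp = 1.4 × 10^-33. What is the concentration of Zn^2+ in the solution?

Zn3(PO4)2(s) ⇌ 3 Zn^2+(aq) + 2 PO4^3-(aq)
Ksp = [Zn^2+]^3[PO4^3-]^2
For each mole of Zn3(PO4)2 that dissolves: [Zn^2+] = 3s, [PO4^3-] = 2s.
So Ksp = (3s)^3 × (2s)^2 = 108s^5
s^5 = 1.4 × 10^-33 / 108, so s = 1.05 x 10^-7 M
[Zn^2+] = 3s = 3.2 × 10^-7 M

[Zn^2+] = 3.2 × 10^-7 M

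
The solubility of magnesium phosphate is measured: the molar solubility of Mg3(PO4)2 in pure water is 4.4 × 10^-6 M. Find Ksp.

1.8 x 10^-25

Mg3(PO4)2(s) ⇌ 3 Mg^2+(aq) + 2 PO4^3-(aq)
For each mole of Mg3(PO4)2 that dissolves: [Mg^2+] = 3s, [PO4^3-] = 2s.
Ksp = [Mg^2+]^3[PO4^3-]^2
So Ksp = (3s)^3 × (2s)^2 = 108s^5
With s = 4.4 x 10^-6: Ksp = 1.8 × 10^-25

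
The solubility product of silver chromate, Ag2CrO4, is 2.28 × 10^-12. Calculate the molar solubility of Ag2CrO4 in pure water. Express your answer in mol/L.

8.29 × 10^-5 M

Ag2CrO4(s) <=> 2 Ag^+ + CrO4^2-
Ksp = [Ag^+]^2[CrO4^2-]
With molar solubility s: [Ag^+] = 2s, [CrO4^2-] = s.
Ksp = (2s)^2s = 4s^3
s = (2.28 × 10^-12 / 4)^(1/3) = 8.29 × 10^-5 M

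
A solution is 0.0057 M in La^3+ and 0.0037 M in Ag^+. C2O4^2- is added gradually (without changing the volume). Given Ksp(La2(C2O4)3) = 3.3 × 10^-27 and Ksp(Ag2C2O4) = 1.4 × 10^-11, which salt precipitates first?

Each salt begins to precipitate when Q = Ksp, i.e. when [C2O4^2-] reaches its threshold.
For La2(C2O4)3: 3.3 × 10^-27 = (0.0057)^2 × [C2O4^2-]^3  ⇒  [C2O4^2-] = 4.7 × 10^-8 M.
For Ag2C2O4: 1.4 × 10^-11 = (0.0037)^2 × [C2O4^2-]  ⇒  [C2O4^2-] = 1.0 × 10^-6 M.
The salt with the lower threshold [C2O4^2-] precipitates first: La2(C2O4)3.

La2(C2O4)3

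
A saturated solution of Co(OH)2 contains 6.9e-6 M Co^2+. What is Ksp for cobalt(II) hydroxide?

1.3 x 10^-15

Co(OH)2(s) <=> Co^2+ + 2 OH^-
Stoichiometry gives [OH^-] = (2/1)[Co^2+] = 1.38 x 10^-5 M.
Ksp = [Co^2+][OH^-]^2
Ksp = 6.9 x 10^-6 × (1.38 × 10^-5)^2 = 1.3 × 10^-15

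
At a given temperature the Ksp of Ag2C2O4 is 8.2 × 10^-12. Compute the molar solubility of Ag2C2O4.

s ≈ 1.3e-4 M

Ag2C2O4(s) ⇌ 2 Ag^+ + C2O4^2-
Ksp = [Ag^+]^2[C2O4^2-]
With molar solubility s: [Ag^+] = 2s, [C2O4^2-] = s.
Substituting: Ksp = (2s)^2s = 4s^3
s^3 = 8.2 × 10^-12 / 4, so s = 1.3 × 10^-4 M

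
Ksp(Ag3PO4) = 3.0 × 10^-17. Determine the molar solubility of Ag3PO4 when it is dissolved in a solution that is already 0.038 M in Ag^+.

s ≈ 5.5e-13 M

Ag3PO4(s) <=> 3 Ag^+(aq) + PO4^3-(aq)
Ksp = [Ag^+]^3[PO4^3-]
Let s be the molar solubility in this solution. [Ag^+] = 0.038 + 3s ≈ 0.038, [PO4^3-] = s (Ksp is small, so little additional dissolves).
Ksp ≈ (0.038)^3 × s
s = 5.5 × 10^-13 M
Check: 3s = 1.6 x 10^-12 ≪ 0.038, so the approximation is valid.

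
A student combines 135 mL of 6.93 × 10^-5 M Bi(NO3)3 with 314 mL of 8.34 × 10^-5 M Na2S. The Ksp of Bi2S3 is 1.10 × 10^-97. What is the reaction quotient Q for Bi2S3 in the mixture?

Total volume = 135 + 314 = 449 mL.
[Bi^3+] = 6.93 × 10^-5 × (135/449) = 2.084 × 10^-5 M
[S^2-] = 8.34 × 10^-5 × (314/449) = 5.832 × 10^-5 M
Bi2S3(s) <=> 2 Bi^3+(aq) + 3 S^2-(aq), so Q = [Bi^3+]^2[S^2-]^3
Q = (2.084 × 10^-5)^2(5.832 x 10^-5)^3 = 8.61 x 10^-23
Q > Ksp, so Bi2S3 will precipitate.

8.61 × 10^-23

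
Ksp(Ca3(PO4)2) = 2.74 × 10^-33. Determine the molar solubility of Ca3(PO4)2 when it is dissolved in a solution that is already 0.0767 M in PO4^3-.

2.58 × 10^-11 M

Ca3(PO4)2(s) <=> 3 Ca^2+ + 2 PO4^3-
Ksp = [Ca^2+]^3[PO4^3-]^2
Let s = moles of Ca3(PO4)2 that dissolve per litre. [Ca^2+] = 3s, [PO4^3-] = 0.0767 + 2s ≈ 0.0767 (since the PO4^3- already present dominates).
Ksp ≈ (3s)^3 × (0.0767)^2
s = 2.58 × 10^-11 M
Check: 2s = 5.2 × 10^-11 ≪ 0.0767, so the approximation is valid.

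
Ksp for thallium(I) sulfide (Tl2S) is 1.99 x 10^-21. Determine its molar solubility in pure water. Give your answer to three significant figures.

s ≈ 7.92 × 10^-8 M

Tl2S(s) ⇌ 2 Tl^+(aq) + S^2-(aq)
Ksp = [Tl^+]^2[S^2-]
Let s = molar solubility. Then [Tl^+] = 2s and [S^2-] = s.
Substituting: Ksp = (2s)^2s = 4s^3
s = (1.99 x 10^-21 / 4)^(1/3) = 7.92 × 10^-8 M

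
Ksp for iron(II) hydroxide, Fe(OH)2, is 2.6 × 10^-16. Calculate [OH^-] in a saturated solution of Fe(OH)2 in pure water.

[OH^-] ≈ 8.0e-6 M

Fe(OH)2(s) <=> Fe^2+ + 2 OH^-
Ksp = [Fe^2+][OH^-]^2
If s mol/L of Fe(OH)2 dissolves, [Fe^2+] = s and [OH^-] = 2s.
So Ksp = s × (2s)^2 = 4s^3
s^3 = 2.6 × 10^-16 / 4, so s = 4.02 x 10^-6 M
[OH^-] = 2s = 8.0 × 10^-6 M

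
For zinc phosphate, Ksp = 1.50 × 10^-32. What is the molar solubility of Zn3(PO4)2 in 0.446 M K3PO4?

s = 1.41 × 10^-11 M

Zn3(PO4)2(s) <=> 3 Zn^2+ + 2 PO4^3-
Ksp = [Zn^2+]^3[PO4^3-]^2
Let s = moles of Zn3(PO4)2 that dissolve per litre. [Zn^2+] = 3s, [PO4^3-] = 0.446 + 2s ≈ 0.446 (common-ion effect: PO4^3- is already 0.446 M).
Ksp ≈ (3s)^3 × (0.446)^2
s = 1.41 x 10^-11 M
Check: 2s = 2.8 x 10^-11 ≪ 0.446, so the approximation is valid.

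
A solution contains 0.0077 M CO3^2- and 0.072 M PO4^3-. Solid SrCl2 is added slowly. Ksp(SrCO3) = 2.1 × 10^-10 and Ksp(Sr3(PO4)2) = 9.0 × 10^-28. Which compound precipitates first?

Sr3(PO4)2

Each salt begins to precipitate when Q = Ksp, i.e. when [Sr^2+] reaches its threshold.
For SrCO3: 2.1 × 10^-10 = 0.0077 × [Sr^2+]  ⇒  [Sr^2+] = 2.7 × 10^-8 M.
For Sr3(PO4)2: 9.0 × 10^-28 = (0.072)^2 × [Sr^2+]^3  ⇒  [Sr^2+] = 5.6 × 10^-9 M.
The salt with the lower threshold [Sr^2+] precipitates first: Sr3(PO4)2.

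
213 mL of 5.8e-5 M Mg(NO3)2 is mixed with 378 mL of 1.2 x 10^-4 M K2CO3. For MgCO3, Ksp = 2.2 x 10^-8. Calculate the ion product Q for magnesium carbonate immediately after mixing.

Q = 1.6 × 10^-9

Total volume = 213 + 378 = 591 mL.
[Mg^2+] = 5.8 × 10^-5 × (213/591) = 2.09 x 10^-5 M
[CO3^2-] = 1.2 × 10^-4 × (378/591) = 7.68 × 10^-5 M
MgCO3(s) ⇌ Mg^2+(aq) + CO3^2-(aq), so Q = [Mg^2+][CO3^2-]
Q = (2.09 × 10^-5)(7.68 × 10^-5) = 1.6 × 10^-9
Q < Ksp, so no precipitate of MgCO3 forms.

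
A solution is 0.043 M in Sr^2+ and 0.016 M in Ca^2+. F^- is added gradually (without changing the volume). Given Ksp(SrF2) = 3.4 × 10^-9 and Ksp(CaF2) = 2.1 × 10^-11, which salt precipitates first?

CaF2

Precipitation of each salt starts when its ion product equals its Ksp.
For SrF2: 3.4 × 10^-9 = 0.043 × [F^-]^2  ⇒  [F^-] = 2.8 × 10^-4 M.
For CaF2: 2.1 × 10^-11 = 0.016 × [F^-]^2  ⇒  [F^-] = 3.6 x 10^-5 M.
The salt with the lower threshold [F^-] precipitates first: CaF2.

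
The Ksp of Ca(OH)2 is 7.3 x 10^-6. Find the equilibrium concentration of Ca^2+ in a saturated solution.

Ca(OH)2(s) ⇌ Ca^2+(aq) + 2 OH^-(aq)
Ksp = [Ca^2+][OH^-]^2
With molar solubility s: [Ca^2+] = s, [OH^-] = 2s.
Ksp = s(2s)^2 = 4s^3
Solving, s = (7.3 x 10^-6/4)^(1/3) = 1.22 × 10^-2 M
[Ca^2+] = s = 1.2 × 10^-2 M

0.012 M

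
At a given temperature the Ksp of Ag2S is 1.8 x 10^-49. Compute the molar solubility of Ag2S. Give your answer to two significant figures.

Ag2S(s) <=> 2 Ag^+(aq) + S^2-(aq)
Ksp = [Ag^+]^2[S^2-]
If s mol/L of Ag2S dissolves, [Ag^+] = 2s and [S^2-] = s.
Substituting: Ksp = (2s)^2s = 4s^3
s = (1.8 x 10^-49 / 4)^(1/3) = 3.6 x 10^-17 M

s = 3.6 x 10^-17 M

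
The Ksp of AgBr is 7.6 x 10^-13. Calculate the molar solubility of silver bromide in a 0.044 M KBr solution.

AgBr(s) ⇌ Ag^+(aq) + Br^-(aq)
Ksp = [Ag^+][Br^-]
If s mol/L dissolves here, [Ag^+] = s, [Br^-] = 0.044 + s ≈ 0.044 (since Br^- from KBr dominates).
Ksp ≈ s × 0.044
s = 1.7 × 10^-11 M
Check: s = 1.7 × 10^-11 ≪ 0.044, so the approximation is valid.

s = 1.7 x 10^-11 M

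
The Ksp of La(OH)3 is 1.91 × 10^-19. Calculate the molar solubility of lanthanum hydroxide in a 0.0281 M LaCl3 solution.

La(OH)3(s) <=> La^3+ + 3 OH^-
Ksp = [La^3+][OH^-]^3
Let s be the molar solubility in this solution. [La^3+] = 0.0281 + s ≈ 0.0281, [OH^-] = 3s (Ksp is small, so little additional dissolves).
Ksp ≈ 0.0281 × (3s)^3
s = 6.31 × 10^-7 M
Check: s = 6.3 x 10^-7 ≪ 0.0281, so the approximation is valid.

6.31e-7 M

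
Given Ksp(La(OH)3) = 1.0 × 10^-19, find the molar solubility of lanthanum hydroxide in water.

s = 7.8 × 10^-6 M

La(OH)3(s) ⇌ La^3+ + 3 OH^-
Ksp = [La^3+][OH^-]^3
With molar solubility s: [La^3+] = s, [OH^-] = 3s.
So Ksp = s × (3s)^3 = 27s^4
s = (1.0 × 10^-19 / 27)^(1/4) = 7.8 × 10^-6 M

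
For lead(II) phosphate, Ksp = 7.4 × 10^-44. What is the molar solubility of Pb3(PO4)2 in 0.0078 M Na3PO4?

3.6e-14 M

Pb3(PO4)2(s) ⇌ 3 Pb^2+ + 2 PO4^3-
Ksp = [Pb^2+]^3[PO4^3-]^2
If s mol/L dissolves here, [Pb^2+] = 3s, [PO4^3-] = 0.0078 + 2s ≈ 0.0078 (since PO4^3- from Na3PO4 dominates).
Ksp ≈ (3s)^3 × (0.0078)^2
s = 3.6 × 10^-14 M
Check: 2s = 7.1 × 10^-14 ≪ 0.0078, so the approximation is valid.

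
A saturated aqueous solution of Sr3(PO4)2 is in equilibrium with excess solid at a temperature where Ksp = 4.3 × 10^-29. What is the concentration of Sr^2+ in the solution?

Sr3(PO4)2(s) ⇌ 3 Sr^2+ + 2 PO4^3-
Ksp = [Sr^2+]^3[PO4^3-]^2
If s mol/L of Sr3(PO4)2 dissolves, [Sr^2+] = 3s and [PO4^3-] = 2s.
Substituting: Ksp = (3s)^3(2s)^2 = 108s^5
Solving, s = (4.3 × 10^-29/108)^(1/5) = 8.32 x 10^-7 M
[Sr^2+] = 3s = 2.5 × 10^-6 M

2.5 × 10^-6 M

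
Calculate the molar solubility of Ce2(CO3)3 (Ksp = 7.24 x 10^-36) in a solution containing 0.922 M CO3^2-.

Ce2(CO3)3(s) ⇌ 2 Ce^3+ + 3 CO3^2-
Ksp = [Ce^3+]^2[CO3^2-]^3
If s mol/L dissolves here, [Ce^3+] = 2s, [CO3^2-] = 0.922 + 3s ≈ 0.922 (since the CO3^2- already present dominates).
Ksp ≈ (2s)^2 × (0.922)^3
s = 1.52 × 10^-18 M
Check: 3s = 4.6 × 10^-18 ≪ 0.922, so the approximation is valid.

1.52 × 10^-18 M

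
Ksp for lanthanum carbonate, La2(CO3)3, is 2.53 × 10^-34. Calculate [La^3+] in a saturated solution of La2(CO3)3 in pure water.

1.50e-7 M

La2(CO3)3(s) ⇌ 2 La^3+ + 3 CO3^2-
Ksp = [La^3+]^2[CO3^2-]^3
Let s = molar solubility. Then [La^3+] = 2s and [CO3^2-] = 3s.
Ksp = (2s)^2(3s)^3 = 108s^5
s^5 = 2.53 × 10^-34 / 108, so s = 7.481 x 10^-8 M
[La^3+] = 2s = 1.50 × 10^-7 M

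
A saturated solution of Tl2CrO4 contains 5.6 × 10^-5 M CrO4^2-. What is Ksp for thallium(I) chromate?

Tl2CrO4(s) ⇌ 2 Tl^+ + CrO4^2-
Stoichiometry gives [Tl^+] = (2/1)[CrO4^2-] = 1.12 x 10^-4 M.
Ksp = [Tl^+]^2[CrO4^2-]
Ksp = (1.12 × 10^-4)^2 × 5.6 x 10^-5 = 7.0 × 10^-13

Ksp ≈ 7.0 x 10^-13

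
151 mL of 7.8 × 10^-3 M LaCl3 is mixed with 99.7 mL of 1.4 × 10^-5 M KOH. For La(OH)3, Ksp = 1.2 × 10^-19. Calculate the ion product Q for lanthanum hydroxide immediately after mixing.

Total volume = 151 + 99.7 = 250.7 mL.
[La^3+] = 7.8 × 10^-3 × (151/250.7) = 4.70 × 10^-3 M
[OH^-] = 1.4 × 10^-5 × (99.7/250.7) = 5.57 × 10^-6 M
La(OH)3(s) <=> La^3+ + 3 OH^-, so Q = [La^3+][OH^-]^3
Q = (4.70 x 10^-3)(5.57 × 10^-6)^3 = 8.1 x 10^-19
Q > Ksp, so La(OH)3 will precipitate.

Q ≈ 8.1 x 10^-19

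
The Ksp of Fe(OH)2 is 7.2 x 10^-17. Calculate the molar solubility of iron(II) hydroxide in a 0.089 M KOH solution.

s = 9.1 × 10^-15 M

Fe(OH)2(s) ⇌ Fe^2+ + 2 OH^-
Ksp = [Fe^2+][OH^-]^2
If s mol/L dissolves here, [Fe^2+] = s, [OH^-] = 0.089 + 2s ≈ 0.089 (Ksp is small, so little additional dissolves).
Ksp ≈ s × (0.089)^2
s = 9.1 x 10^-15 M
Check: 2s = 1.8 × 10^-14 ≪ 0.089, so the approximation is valid.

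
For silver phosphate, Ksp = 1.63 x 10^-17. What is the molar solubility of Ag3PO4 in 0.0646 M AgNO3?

6.05 × 10^-14 M

Ag3PO4(s) <=> 3 Ag^+ + PO4^3-
Ksp = [Ag^+]^3[PO4^3-]
Let s = moles of Ag3PO4 that dissolve per litre. [Ag^+] = 0.0646 + 3s ≈ 0.0646, [PO4^3-] = s (common-ion effect: Ag^+ is already 0.0646 M).
Ksp ≈ (0.0646)^3 × s
s = 6.05 x 10^-14 M
Check: 3s = 1.8 × 10^-13 ≪ 0.0646, so the approximation is valid.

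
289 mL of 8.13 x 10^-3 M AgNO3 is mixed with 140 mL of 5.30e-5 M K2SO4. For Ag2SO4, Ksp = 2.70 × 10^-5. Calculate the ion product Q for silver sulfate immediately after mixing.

Q = 5.19e-10

Total volume = 289 + 140 = 429 mL.
[Ag^+] = 8.13 × 10^-3 × (289/429) = 5.477 x 10^-3 M
[SO4^2-] = 5.30 x 10^-5 × (140/429) = 1.730 x 10^-5 M
Ag2SO4(s) <=> 2 Ag^+(aq) + SO4^2-(aq), so Q = [Ag^+]^2[SO4^2-]
Q = (5.477 × 10^-3)^2(1.730 × 10^-5) = 5.19 x 10^-10
Q < Ksp, so no precipitate of Ag2SO4 forms.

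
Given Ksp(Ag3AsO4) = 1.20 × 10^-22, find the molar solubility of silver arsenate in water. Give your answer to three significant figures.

Ag3AsO4(s) ⇌ 3 Ag^+ + AsO4^3-
Ksp = [Ag^+]^3[AsO4^3-]
If s mol/L of Ag3AsO4 dissolves, [Ag^+] = 3s and [AsO4^3-] = s.
So Ksp = (3s)^3 × s = 27s^4
s = (1.20 × 10^-22 / 27)^(1/4) = 1.45 × 10^-6 M

s ≈ 1.45 × 10^-6 M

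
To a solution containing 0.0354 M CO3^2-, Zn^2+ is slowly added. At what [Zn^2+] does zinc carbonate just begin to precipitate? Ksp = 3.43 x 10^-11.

ZnCO3(s) <=> Zn^2+(aq) + CO3^2-(aq)
Ksp = [Zn^2+][CO3^2-]
Precipitation begins when Q = Ksp. With [CO3^2-] = 0.0354 M:
3.43 x 10^-11 = (0.0354) × [Zn^2+]
[Zn^2+] = (3.43 x 10^-11 / 3.54 x 10^-2) = 9.69 × 10^-10 M

9.69 × 10^-10 M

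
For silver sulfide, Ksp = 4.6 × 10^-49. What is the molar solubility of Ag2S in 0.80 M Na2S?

3.8 x 10^-25 M

Ag2S(s) ⇌ 2 Ag^+ + S^2-
Ksp = [Ag^+]^2[S^2-]
Let s be the molar solubility in this solution. [Ag^+] = 2s, [S^2-] = 0.80 + s ≈ 0.80 (since S^2- from Na2S dominates).
Ksp ≈ (2s)^2 × 0.80
s = 3.8 × 10^-25 M
Check: s = 3.8 × 10^-25 ≪ 0.80, so the approximation is valid.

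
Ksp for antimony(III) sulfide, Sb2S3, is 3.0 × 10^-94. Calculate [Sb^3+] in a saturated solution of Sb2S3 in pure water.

[Sb^3+] ≈ 1.5e-19 M

Sb2S3(s) ⇌ 2 Sb^3+ + 3 S^2-
Ksp = [Sb^3+]^2[S^2-]^3
With molar solubility s: [Sb^3+] = 2s, [S^2-] = 3s.
So Ksp = (2s)^2 × (3s)^3 = 108s^5
Solving, s = (3.0 × 10^-94/108)^(1/5) = 7.74 x 10^-20 M
[Sb^3+] = 2s = 1.5 × 10^-19 M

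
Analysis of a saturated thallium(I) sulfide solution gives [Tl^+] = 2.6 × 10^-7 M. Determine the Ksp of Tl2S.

Tl2S(s) ⇌ 2 Tl^+ + S^2-
Stoichiometry gives [S^2-] = (1/2)[Tl^+] = 1.30 × 10^-7 M.
Ksp = [Tl^+]^2[S^2-]
Ksp = (2.6 x 10^-7)^2 × 1.30 × 10^-7 = 8.8 x 10^-21

8.8 x 10^-21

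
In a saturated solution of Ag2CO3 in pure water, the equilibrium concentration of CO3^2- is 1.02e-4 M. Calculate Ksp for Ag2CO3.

Ksp ≈ 4.24 × 10^-12

Ag2CO3(s) ⇌ 2 Ag^+ + CO3^2-
Stoichiometry gives [Ag^+] = (2/1)[CO3^2-] = 2.040 × 10^-4 M.
Ksp = [Ag^+]^2[CO3^2-]
Ksp = (2.040 × 10^-4)^2 × 1.02 × 10^-4 = 4.24 x 10^-12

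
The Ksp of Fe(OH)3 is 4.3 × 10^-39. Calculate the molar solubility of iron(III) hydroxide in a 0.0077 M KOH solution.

9.4e-33 M

Fe(OH)3(s) ⇌ Fe^3+ + 3 OH^-
Ksp = [Fe^3+][OH^-]^3
Let s = moles of Fe(OH)3 that dissolve per litre. [Fe^3+] = s, [OH^-] = 0.0077 + 3s ≈ 0.0077 (since OH^- from KOH dominates).
Ksp ≈ s × (0.0077)^3
s = 9.4 × 10^-33 M
Check: 3s = 2.8 x 10^-32 ≪ 0.0077, so the approximation is valid.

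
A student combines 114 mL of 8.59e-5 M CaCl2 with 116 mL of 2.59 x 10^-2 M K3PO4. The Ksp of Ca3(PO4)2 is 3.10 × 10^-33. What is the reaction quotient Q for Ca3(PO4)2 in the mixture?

Q = 1.32 × 10^-17

Total volume = 114 + 116 = 230 mL.
[Ca^2+] = 8.59 x 10^-5 × (114/230) = 4.258 × 10^-5 M
[PO4^3-] = 2.59 × 10^-2 × (116/230) = 1.306 × 10^-2 M
Ca3(PO4)2(s) <=> 3 Ca^2+ + 2 PO4^3-, so Q = [Ca^2+]^3[PO4^3-]^2
Q = (4.258 × 10^-5)^3(1.306 × 10^-2)^2 = 1.32 × 10^-17
Q > Ksp, so Ca3(PO4)2 will precipitate.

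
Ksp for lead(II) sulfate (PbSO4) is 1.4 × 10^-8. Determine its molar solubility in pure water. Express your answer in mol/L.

PbSO4(s) ⇌ Pb^2+ + SO4^2-
Ksp = [Pb^2+][SO4^2-]
For each mole of PbSO4 that dissolves: [Pb^2+] = s, [SO4^2-] = s.
Ksp = s^2
s = √(1.4 × 10^-8) = 1.2 × 10^-4 M

s = 1.2e-4 M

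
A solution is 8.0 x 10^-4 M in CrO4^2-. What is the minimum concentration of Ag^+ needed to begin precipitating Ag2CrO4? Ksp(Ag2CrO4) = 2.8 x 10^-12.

Ag2CrO4(s) ⇌ 2 Ag^+(aq) + CrO4^2-(aq)
Ksp = [Ag^+]^2[CrO4^2-]
Precipitation begins when Q = Ksp. With [CrO4^2-] = 8.0 x 10^-4 M:
2.8 x 10^-12 = (8.0 x 10^-4) × [Ag^+]^2
[Ag^+] = (2.8 x 10^-12 / 8.0 × 10^-4)^(1/2) = 5.9 × 10^-5 M

5.9 x 10^-5 M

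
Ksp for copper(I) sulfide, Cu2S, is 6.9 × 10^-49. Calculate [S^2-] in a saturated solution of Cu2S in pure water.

[S^2-] = 5.6 x 10^-17 M

Cu2S(s) <=> 2 Cu^+ + S^2-
Ksp = [Cu^+]^2[S^2-]
If s mol/L of Cu2S dissolves, [Cu^+] = 2s and [S^2-] = s.
Substituting: Ksp = (2s)^2s = 4s^3
Solving, s = (6.9 × 10^-49/4)^(1/3) = 5.57 × 10^-17 M
[S^2-] = s = 5.6 × 10^-17 M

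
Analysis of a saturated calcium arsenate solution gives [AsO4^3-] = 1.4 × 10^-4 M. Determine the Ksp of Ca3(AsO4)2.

Ksp = 1.8e-19

Ca3(AsO4)2(s) ⇌ 3 Ca^2+(aq) + 2 AsO4^3-(aq)
Stoichiometry gives [Ca^2+] = (3/2)[AsO4^3-] = 2.10 × 10^-4 M.
Ksp = [Ca^2+]^3[AsO4^3-]^2
Ksp = (2.10 × 10^-4)^3 × (1.4 × 10^-4)^2 = 1.8 × 10^-19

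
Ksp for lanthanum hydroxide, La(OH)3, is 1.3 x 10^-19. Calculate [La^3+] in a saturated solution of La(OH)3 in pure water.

La(OH)3(s) <=> La^3+(aq) + 3 OH^-(aq)
Ksp = [La^3+][OH^-]^3
Let s = molar solubility. Then [La^3+] = s and [OH^-] = 3s.
Substituting: Ksp = s(3s)^3 = 27s^4
s^4 = 1.3 x 10^-19 / 27, so s = 8.33 × 10^-6 M
[La^3+] = s = 8.3 x 10^-6 M

8.3 × 10^-6 M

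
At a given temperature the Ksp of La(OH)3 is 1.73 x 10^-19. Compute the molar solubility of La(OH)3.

s ≈ 8.95 × 10^-6 M

La(OH)3(s) <=> La^3+ + 3 OH^-
Ksp = [La^3+][OH^-]^3
Let s = molar solubility. Then [La^3+] = s and [OH^-] = 3s.
Ksp = s(3s)^3 = 27s^4
s^4 = 1.73 x 10^-19 / 27, so s = 8.95 × 10^-6 M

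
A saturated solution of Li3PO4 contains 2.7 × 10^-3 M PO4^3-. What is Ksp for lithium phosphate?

1.4e-9

Li3PO4(s) ⇌ 3 Li^+(aq) + PO4^3-(aq)
Stoichiometry gives [Li^+] = (3/1)[PO4^3-] = 8.10 × 10^-3 M.
Ksp = [Li^+]^3[PO4^3-]
Ksp = (8.10 × 10^-3)^3 × 2.7 x 10^-3 = 1.4 x 10^-9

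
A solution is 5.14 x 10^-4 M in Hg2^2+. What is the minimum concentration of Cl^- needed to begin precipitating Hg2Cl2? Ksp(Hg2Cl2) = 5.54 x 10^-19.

[Cl^-] ≈ 3.28e-8 M

Hg2Cl2(s) ⇌ Hg2^2+(aq) + 2 Cl^-(aq)
Ksp = [Hg2^2+][Cl^-]^2
Precipitation begins when Q = Ksp. With [Hg2^2+] = 5.14 x 10^-4 M:
5.54 x 10^-19 = (5.14 x 10^-4) × [Cl^-]^2
[Cl^-] = (5.54 x 10^-19 / 5.14 x 10^-4)^(1/2) = 3.28 × 10^-8 M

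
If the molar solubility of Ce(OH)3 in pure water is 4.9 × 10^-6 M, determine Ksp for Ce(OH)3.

Ksp = 1.6 x 10^-20

Ce(OH)3(s) ⇌ Ce^3+ + 3 OH^-
For each mole of Ce(OH)3 that dissolves: [Ce^3+] = s, [OH^-] = 3s.
Ksp = [Ce^3+][OH^-]^3
Ksp = s(3s)^3 = 27s^4
With s = 4.9 × 10^-6: Ksp = 1.6 × 10^-20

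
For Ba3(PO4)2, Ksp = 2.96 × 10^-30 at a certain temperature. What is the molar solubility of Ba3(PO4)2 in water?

s = 4.87 × 10^-7 M

Ba3(PO4)2(s) <=> 3 Ba^2+ + 2 PO4^3-
Ksp = [Ba^2+]^3[PO4^3-]^2
For each mole of Ba3(PO4)2 that dissolves: [Ba^2+] = 3s, [PO4^3-] = 2s.
Substituting: Ksp = (3s)^3(2s)^2 = 108s^5
s = (2.96 × 10^-30 / 108)^(1/5) = 4.87 × 10^-7 M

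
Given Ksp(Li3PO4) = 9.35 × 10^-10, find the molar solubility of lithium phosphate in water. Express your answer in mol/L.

Li3PO4(s) ⇌ 3 Li^+(aq) + PO4^3-(aq)
Ksp = [Li^+]^3[PO4^3-]
Let s = molar solubility. Then [Li^+] = 3s and [PO4^3-] = s.
Substituting: Ksp = (3s)^3s = 27s^4
Solving, s = (9.35 × 10^-10/27)^(1/4) = 2.43 x 10^-3 M

s ≈ 2.43e-3 M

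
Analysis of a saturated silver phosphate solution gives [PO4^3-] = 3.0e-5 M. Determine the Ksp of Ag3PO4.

Ag3PO4(s) <=> 3 Ag^+(aq) + PO4^3-(aq)
Stoichiometry gives [Ag^+] = (3/1)[PO4^3-] = 9.00 x 10^-5 M.
Ksp = [Ag^+]^3[PO4^3-]
Ksp = (9.00 × 10^-5)^3 × 3.0 × 10^-5 = 2.2 × 10^-17

2.2e-17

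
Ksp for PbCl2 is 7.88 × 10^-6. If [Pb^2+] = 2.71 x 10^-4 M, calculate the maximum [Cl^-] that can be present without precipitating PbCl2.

PbCl2(s) ⇌ Pb^2+ + 2 Cl^-
Ksp = [Pb^2+][Cl^-]^2
Precipitation begins when Q = Ksp. With [Pb^2+] = 2.71 x 10^-4 M:
7.88 × 10^-6 = (2.71 x 10^-4) × [Cl^-]^2
[Cl^-] = (7.88 × 10^-6 / 2.71 × 10^-4)^(1/2) = 1.71 × 10^-1 M

[Cl^-] ≈ 1.71 x 10^-1 M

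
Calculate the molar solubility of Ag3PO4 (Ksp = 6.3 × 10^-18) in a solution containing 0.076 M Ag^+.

1.4 × 10^-14 M

Ag3PO4(s) <=> 3 Ag^+(aq) + PO4^3-(aq)
Ksp = [Ag^+]^3[PO4^3-]
Let s be the molar solubility in this solution. [Ag^+] = 0.076 + 3s ≈ 0.076, [PO4^3-] = s (common-ion effect: Ag^+ is already 0.076 M).
Ksp ≈ (0.076)^3 × s
s = 1.4 x 10^-14 M
Check: 3s = 4.3 × 10^-14 ≪ 0.076, so the approximation is valid.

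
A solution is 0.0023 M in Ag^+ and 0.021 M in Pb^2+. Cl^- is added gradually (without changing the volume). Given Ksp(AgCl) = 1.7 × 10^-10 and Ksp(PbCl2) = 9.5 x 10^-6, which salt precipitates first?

Precipitation of each salt starts when its ion product equals its Ksp.
For AgCl: 1.7 × 10^-10 = 0.0023 × [Cl^-]  ⇒  [Cl^-] = 7.4 x 10^-8 M.
For PbCl2: 9.5 x 10^-6 = 0.021 × [Cl^-]^2  ⇒  [Cl^-] = 2.1 x 10^-2 M.
The salt with the lower threshold [Cl^-] precipitates first: AgCl.

AgCl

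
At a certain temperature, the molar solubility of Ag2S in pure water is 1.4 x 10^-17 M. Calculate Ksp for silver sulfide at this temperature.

Ag2S(s) ⇌ 2 Ag^+ + S^2-
For each mole of Ag2S that dissolves: [Ag^+] = 2s, [S^2-] = s.
Ksp = [Ag^+]^2[S^2-]
So Ksp = (2s)^2 × s = 4s^3
Ksp = 4 × (1.4 × 10^-17)^3 = 1.1 × 10^-50

Ksp = 1.1e-50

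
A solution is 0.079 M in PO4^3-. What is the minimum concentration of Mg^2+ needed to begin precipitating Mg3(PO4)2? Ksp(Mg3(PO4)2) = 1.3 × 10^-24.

Mg3(PO4)2(s) ⇌ 3 Mg^2+(aq) + 2 PO4^3-(aq)
Ksp = [Mg^2+]^3[PO4^3-]^2
Precipitation begins when Q = Ksp. With [PO4^3-] = 0.079 M:
1.3 × 10^-24 = (0.079)^2 × [Mg^2+]^3
[Mg^2+] = (1.3 × 10^-24 / 6.24 × 10^-3)^(1/3) = 5.9 x 10^-8 M

[Mg^2+] = 5.9 x 10^-8 M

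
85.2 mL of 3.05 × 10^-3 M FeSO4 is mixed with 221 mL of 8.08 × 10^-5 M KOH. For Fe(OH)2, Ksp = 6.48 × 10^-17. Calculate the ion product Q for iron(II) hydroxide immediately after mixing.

Total volume = 85.2 + 221 = 306.2 mL.
[Fe^2+] = 3.05 x 10^-3 × (85.2/306.2) = 8.487 x 10^-4 M
[OH^-] = 8.08 x 10^-5 × (221/306.2) = 5.832 × 10^-5 M
Fe(OH)2(s) <=> Fe^2+ + 2 OH^-, so Q = [Fe^2+][OH^-]^2
Q = (8.487 × 10^-4)(5.832 x 10^-5)^2 = 2.89 x 10^-12
Q > Ksp, so Fe(OH)2 will precipitate.

Q = 2.89e-12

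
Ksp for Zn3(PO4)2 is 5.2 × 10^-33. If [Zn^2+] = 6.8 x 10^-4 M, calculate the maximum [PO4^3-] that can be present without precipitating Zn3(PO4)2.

Zn3(PO4)2(s) ⇌ 3 Zn^2+ + 2 PO4^3-
Ksp = [Zn^2+]^3[PO4^3-]^2
Precipitation begins when Q = Ksp. With [Zn^2+] = 6.8 x 10^-4 M:
5.2 × 10^-33 = (6.8 x 10^-4)^3 × [PO4^3-]^2
[PO4^3-] = (5.2 × 10^-33 / 3.14 × 10^-10)^(1/2) = 4.1 x 10^-12 M

4.1e-12 M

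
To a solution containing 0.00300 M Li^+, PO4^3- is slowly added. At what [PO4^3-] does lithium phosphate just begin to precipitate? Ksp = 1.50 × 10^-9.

Li3PO4(s) <=> 3 Li^+(aq) + PO4^3-(aq)
Ksp = [Li^+]^3[PO4^3-]
Precipitation begins when Q = Ksp. With [Li^+] = 0.00300 M:
1.50 × 10^-9 = (0.00300)^3 × [PO4^3-]
[PO4^3-] = (1.50 × 10^-9 / 2.700 x 10^-8) = 5.56 × 10^-2 M

[PO4^3-] ≈ 5.56e-2 M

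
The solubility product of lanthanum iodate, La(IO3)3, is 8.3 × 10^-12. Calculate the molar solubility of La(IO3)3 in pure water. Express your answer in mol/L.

7.4 × 10^-4 M

La(IO3)3(s) ⇌ La^3+(aq) + 3 IO3^-(aq)
Ksp = [La^3+][IO3^-]^3
With molar solubility s: [La^3+] = s, [IO3^-] = 3s.
Substituting: Ksp = s(3s)^3 = 27s^4
s^4 = 8.3 × 10^-12 / 27, so s = 7.4 × 10^-4 M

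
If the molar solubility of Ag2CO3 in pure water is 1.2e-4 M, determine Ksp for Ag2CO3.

Ksp ≈ 6.9 × 10^-12

Ag2CO3(s) ⇌ 2 Ag^+(aq) + CO3^2-(aq)
With molar solubility s: [Ag^+] = 2s, [CO3^2-] = s.
Ksp = [Ag^+]^2[CO3^2-]
Substituting: Ksp = (2s)^2s = 4s^3
With s = 1.2 x 10^-4: Ksp = 6.9 x 10^-12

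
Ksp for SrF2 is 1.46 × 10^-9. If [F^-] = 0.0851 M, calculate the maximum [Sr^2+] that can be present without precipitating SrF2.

SrF2(s) ⇌ Sr^2+ + 2 F^-
Ksp = [Sr^2+][F^-]^2
Precipitation begins when Q = Ksp. With [F^-] = 0.0851 M:
1.46 × 10^-9 = (0.0851)^2 × [Sr^2+]
[Sr^2+] = (1.46 × 10^-9 / 7.242 × 10^-3) = 2.02 x 10^-7 M

[Sr^2+] = 2.02 × 10^-7 M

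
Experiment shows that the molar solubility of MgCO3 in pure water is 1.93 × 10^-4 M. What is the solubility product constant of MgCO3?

MgCO3(s) <=> Mg^2+ + CO3^2-
With molar solubility s: [Mg^2+] = s, [CO3^2-] = s.
Ksp = [Mg^2+][CO3^2-]
Ksp = s × s = s^2
With s = 1.93 × 10^-4: Ksp = 3.72 × 10^-8

Ksp = 3.72 × 10^-8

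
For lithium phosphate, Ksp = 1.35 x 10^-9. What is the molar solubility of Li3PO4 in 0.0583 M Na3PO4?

s = 9.50 × 10^-4 M

Li3PO4(s) ⇌ 3 Li^+(aq) + PO4^3-(aq)
Ksp = [Li^+]^3[PO4^3-]
If s mol/L dissolves here, [Li^+] = 3s, [PO4^3-] = 0.0583 + s ≈ 0.0583 (Ksp is small, so little additional dissolves).
Ksp ≈ (3s)^3 × 0.0583
s = 9.50 × 10^-4 M
Check: s = 9.5 × 10^-4 ≪ 0.0583, so the approximation is valid.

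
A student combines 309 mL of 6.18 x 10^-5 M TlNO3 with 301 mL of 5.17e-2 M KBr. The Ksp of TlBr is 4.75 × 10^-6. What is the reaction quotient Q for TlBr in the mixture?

Q ≈ 7.99e-7

Total volume = 309 + 301 = 610 mL.
[Tl^+] = 6.18 × 10^-5 × (309/610) = 3.131 x 10^-5 M
[Br^-] = 5.17 × 10^-2 × (301/610) = 2.551 × 10^-2 M
TlBr(s) ⇌ Tl^+(aq) + Br^-(aq), so Q = [Tl^+][Br^-]
Q = (3.131 × 10^-5)(2.551 x 10^-2) = 7.99 x 10^-7
Q < Ksp, so no precipitate of TlBr forms.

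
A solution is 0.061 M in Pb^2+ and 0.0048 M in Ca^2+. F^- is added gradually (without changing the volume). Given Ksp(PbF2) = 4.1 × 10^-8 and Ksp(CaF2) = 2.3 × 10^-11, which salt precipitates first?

Precipitation of each salt starts when its ion product equals its Ksp.
For PbF2: 4.1 × 10^-8 = 0.061 × [F^-]^2  ⇒  [F^-] = 8.2 x 10^-4 M.
For CaF2: 2.3 × 10^-11 = 0.0048 × [F^-]^2  ⇒  [F^-] = 6.9 × 10^-5 M.
The salt with the lower threshold [F^-] precipitates first: CaF2.

CaF2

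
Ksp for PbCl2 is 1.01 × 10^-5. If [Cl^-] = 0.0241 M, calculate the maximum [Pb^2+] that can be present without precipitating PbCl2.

PbCl2(s) <=> Pb^2+(aq) + 2 Cl^-(aq)
Ksp = [Pb^2+][Cl^-]^2
Precipitation begins when Q = Ksp. With [Cl^-] = 0.0241 M:
1.01 × 10^-5 = (0.0241)^2 × [Pb^2+]
[Pb^2+] = (1.01 × 10^-5 / 5.808 × 10^-4) = 1.74 x 10^-2 M

[Pb^2+] ≈ 1.74 × 10^-2 M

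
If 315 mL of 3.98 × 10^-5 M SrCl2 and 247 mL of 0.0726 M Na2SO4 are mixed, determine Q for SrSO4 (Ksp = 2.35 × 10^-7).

Total volume = 315 + 247 = 562 mL.
[Sr^2+] = 3.98 × 10^-5 × (315/562) = 2.231 × 10^-5 M
[SO4^2-] = 7.26 × 10^-2 × (247/562) = 3.191 × 10^-2 M
SrSO4(s) ⇌ Sr^2+(aq) + SO4^2-(aq), so Q = [Sr^2+][SO4^2-]
Q = (2.231 x 10^-5)(3.191 × 10^-2) = 7.12 x 10^-7
Q > Ksp, so SrSO4 will precipitate.

7.12e-7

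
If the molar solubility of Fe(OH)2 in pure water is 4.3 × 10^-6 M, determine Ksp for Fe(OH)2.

Fe(OH)2(s) ⇌ Fe^2+(aq) + 2 OH^-(aq)
If s mol/L of Fe(OH)2 dissolves, [Fe^2+] = s and [OH^-] = 2s.
Ksp = [Fe^2+][OH^-]^2
Ksp = s(2s)^2 = 4s^3
Ksp = 4 × (4.3 x 10^-6)^3 = 3.2 × 10^-16

Ksp = 3.2e-16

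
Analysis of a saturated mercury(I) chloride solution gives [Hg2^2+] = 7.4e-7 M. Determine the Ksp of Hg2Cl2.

Hg2Cl2(s) <=> Hg2^2+(aq) + 2 Cl^-(aq)
Stoichiometry gives [Cl^-] = (2/1)[Hg2^2+] = 1.48 × 10^-6 M.
Ksp = [Hg2^2+][Cl^-]^2
Ksp = 7.4 × 10^-7 × (1.48 × 10^-6)^2 = 1.6 × 10^-18

1.6 x 10^-18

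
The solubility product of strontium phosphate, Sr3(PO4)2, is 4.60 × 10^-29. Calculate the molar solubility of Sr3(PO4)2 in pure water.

Sr3(PO4)2(s) <=> 3 Sr^2+ + 2 PO4^3-
Ksp = [Sr^2+]^3[PO4^3-]^2
Let s = molar solubility. Then [Sr^2+] = 3s and [PO4^3-] = 2s.
So Ksp = (3s)^3 × (2s)^2 = 108s^5
Solving, s = (4.60 × 10^-29/108)^(1/5) = 8.43 × 10^-7 M

s ≈ 8.43 × 10^-7 M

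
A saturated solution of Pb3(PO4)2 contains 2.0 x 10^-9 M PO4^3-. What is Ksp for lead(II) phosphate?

Ksp ≈ 1.1 × 10^-43

Pb3(PO4)2(s) ⇌ 3 Pb^2+ + 2 PO4^3-
Stoichiometry gives [Pb^2+] = (3/2)[PO4^3-] = 3.00 x 10^-9 M.
Ksp = [Pb^2+]^3[PO4^3-]^2
Ksp = (3.00 × 10^-9)^3 × (2.0 × 10^-9)^2 = 1.1 × 10^-43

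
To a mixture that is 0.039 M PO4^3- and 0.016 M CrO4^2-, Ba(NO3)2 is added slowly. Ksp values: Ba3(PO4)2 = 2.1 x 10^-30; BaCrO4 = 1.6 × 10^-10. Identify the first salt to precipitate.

Precipitation of each salt starts when its ion product equals its Ksp.
For Ba3(PO4)2: 2.1 x 10^-30 = (0.039)^2 × [Ba^2+]^3  ⇒  [Ba^2+] = 1.1 x 10^-9 M.
For BaCrO4: 1.6 × 10^-10 = 0.016 × [Ba^2+]  ⇒  [Ba^2+] = 1.0 x 10^-8 M.
The salt with the lower threshold [Ba^2+] precipitates first: Ba3(PO4)2.

Ba3(PO4)2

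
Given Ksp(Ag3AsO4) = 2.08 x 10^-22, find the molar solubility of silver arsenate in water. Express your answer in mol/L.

Ag3AsO4(s) ⇌ 3 Ag^+(aq) + AsO4^3-(aq)
Ksp = [Ag^+]^3[AsO4^3-]
With molar solubility s: [Ag^+] = 3s, [AsO4^3-] = s.
So Ksp = (3s)^3 × s = 27s^4
Solving, s = (2.08 x 10^-22/27)^(1/4) = 1.67 × 10^-6 M

1.67 × 10^-6 M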